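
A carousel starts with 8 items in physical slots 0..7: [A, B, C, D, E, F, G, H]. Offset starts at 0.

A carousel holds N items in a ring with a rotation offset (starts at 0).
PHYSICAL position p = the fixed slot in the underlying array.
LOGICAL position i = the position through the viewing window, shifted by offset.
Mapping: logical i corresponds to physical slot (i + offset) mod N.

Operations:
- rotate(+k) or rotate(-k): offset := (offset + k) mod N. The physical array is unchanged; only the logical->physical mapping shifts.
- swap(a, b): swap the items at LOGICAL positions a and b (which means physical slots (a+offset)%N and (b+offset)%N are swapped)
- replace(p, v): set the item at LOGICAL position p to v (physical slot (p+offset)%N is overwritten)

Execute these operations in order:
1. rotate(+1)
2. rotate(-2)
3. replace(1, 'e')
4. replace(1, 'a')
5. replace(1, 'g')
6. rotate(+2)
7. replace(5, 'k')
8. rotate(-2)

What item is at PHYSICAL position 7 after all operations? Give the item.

After op 1 (rotate(+1)): offset=1, physical=[A,B,C,D,E,F,G,H], logical=[B,C,D,E,F,G,H,A]
After op 2 (rotate(-2)): offset=7, physical=[A,B,C,D,E,F,G,H], logical=[H,A,B,C,D,E,F,G]
After op 3 (replace(1, 'e')): offset=7, physical=[e,B,C,D,E,F,G,H], logical=[H,e,B,C,D,E,F,G]
After op 4 (replace(1, 'a')): offset=7, physical=[a,B,C,D,E,F,G,H], logical=[H,a,B,C,D,E,F,G]
After op 5 (replace(1, 'g')): offset=7, physical=[g,B,C,D,E,F,G,H], logical=[H,g,B,C,D,E,F,G]
After op 6 (rotate(+2)): offset=1, physical=[g,B,C,D,E,F,G,H], logical=[B,C,D,E,F,G,H,g]
After op 7 (replace(5, 'k')): offset=1, physical=[g,B,C,D,E,F,k,H], logical=[B,C,D,E,F,k,H,g]
After op 8 (rotate(-2)): offset=7, physical=[g,B,C,D,E,F,k,H], logical=[H,g,B,C,D,E,F,k]

Answer: H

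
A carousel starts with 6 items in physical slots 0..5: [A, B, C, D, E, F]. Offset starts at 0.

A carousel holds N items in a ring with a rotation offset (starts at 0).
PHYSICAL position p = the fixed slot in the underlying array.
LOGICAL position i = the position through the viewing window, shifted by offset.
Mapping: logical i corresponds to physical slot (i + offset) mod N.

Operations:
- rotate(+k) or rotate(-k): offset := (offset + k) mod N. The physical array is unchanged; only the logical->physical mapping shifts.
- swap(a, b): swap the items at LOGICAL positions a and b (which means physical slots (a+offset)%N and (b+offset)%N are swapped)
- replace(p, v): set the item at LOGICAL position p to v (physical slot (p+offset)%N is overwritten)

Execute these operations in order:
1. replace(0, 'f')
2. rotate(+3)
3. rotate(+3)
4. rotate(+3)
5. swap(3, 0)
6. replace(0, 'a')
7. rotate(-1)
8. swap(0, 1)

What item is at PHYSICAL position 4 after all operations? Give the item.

After op 1 (replace(0, 'f')): offset=0, physical=[f,B,C,D,E,F], logical=[f,B,C,D,E,F]
After op 2 (rotate(+3)): offset=3, physical=[f,B,C,D,E,F], logical=[D,E,F,f,B,C]
After op 3 (rotate(+3)): offset=0, physical=[f,B,C,D,E,F], logical=[f,B,C,D,E,F]
After op 4 (rotate(+3)): offset=3, physical=[f,B,C,D,E,F], logical=[D,E,F,f,B,C]
After op 5 (swap(3, 0)): offset=3, physical=[D,B,C,f,E,F], logical=[f,E,F,D,B,C]
After op 6 (replace(0, 'a')): offset=3, physical=[D,B,C,a,E,F], logical=[a,E,F,D,B,C]
After op 7 (rotate(-1)): offset=2, physical=[D,B,C,a,E,F], logical=[C,a,E,F,D,B]
After op 8 (swap(0, 1)): offset=2, physical=[D,B,a,C,E,F], logical=[a,C,E,F,D,B]

Answer: E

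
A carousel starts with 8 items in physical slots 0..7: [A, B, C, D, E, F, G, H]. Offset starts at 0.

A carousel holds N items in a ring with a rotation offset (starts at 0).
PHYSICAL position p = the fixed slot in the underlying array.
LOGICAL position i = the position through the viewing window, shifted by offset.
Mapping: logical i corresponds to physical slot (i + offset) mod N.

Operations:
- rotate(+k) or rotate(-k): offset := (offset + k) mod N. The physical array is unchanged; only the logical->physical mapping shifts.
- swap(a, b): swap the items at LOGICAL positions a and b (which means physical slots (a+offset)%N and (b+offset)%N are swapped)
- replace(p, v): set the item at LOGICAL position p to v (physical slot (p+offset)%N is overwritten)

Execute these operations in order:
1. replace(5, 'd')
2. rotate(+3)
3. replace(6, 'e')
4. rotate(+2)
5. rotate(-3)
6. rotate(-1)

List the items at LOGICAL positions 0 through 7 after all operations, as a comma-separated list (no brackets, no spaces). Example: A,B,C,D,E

After op 1 (replace(5, 'd')): offset=0, physical=[A,B,C,D,E,d,G,H], logical=[A,B,C,D,E,d,G,H]
After op 2 (rotate(+3)): offset=3, physical=[A,B,C,D,E,d,G,H], logical=[D,E,d,G,H,A,B,C]
After op 3 (replace(6, 'e')): offset=3, physical=[A,e,C,D,E,d,G,H], logical=[D,E,d,G,H,A,e,C]
After op 4 (rotate(+2)): offset=5, physical=[A,e,C,D,E,d,G,H], logical=[d,G,H,A,e,C,D,E]
After op 5 (rotate(-3)): offset=2, physical=[A,e,C,D,E,d,G,H], logical=[C,D,E,d,G,H,A,e]
After op 6 (rotate(-1)): offset=1, physical=[A,e,C,D,E,d,G,H], logical=[e,C,D,E,d,G,H,A]

Answer: e,C,D,E,d,G,H,A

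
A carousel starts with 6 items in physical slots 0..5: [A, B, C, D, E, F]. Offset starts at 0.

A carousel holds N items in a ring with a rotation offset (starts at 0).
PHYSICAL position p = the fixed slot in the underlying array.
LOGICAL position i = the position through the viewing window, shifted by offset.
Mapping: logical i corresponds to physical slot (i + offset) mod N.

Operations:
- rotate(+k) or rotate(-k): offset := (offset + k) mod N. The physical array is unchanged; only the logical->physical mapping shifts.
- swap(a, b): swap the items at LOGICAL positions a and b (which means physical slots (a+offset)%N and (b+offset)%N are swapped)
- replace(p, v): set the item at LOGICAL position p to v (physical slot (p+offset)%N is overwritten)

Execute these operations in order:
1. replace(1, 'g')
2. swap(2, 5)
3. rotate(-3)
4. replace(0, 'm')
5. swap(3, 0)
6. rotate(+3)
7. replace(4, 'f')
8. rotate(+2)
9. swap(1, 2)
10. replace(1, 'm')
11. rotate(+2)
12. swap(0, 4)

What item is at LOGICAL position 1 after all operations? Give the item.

Answer: C

Derivation:
After op 1 (replace(1, 'g')): offset=0, physical=[A,g,C,D,E,F], logical=[A,g,C,D,E,F]
After op 2 (swap(2, 5)): offset=0, physical=[A,g,F,D,E,C], logical=[A,g,F,D,E,C]
After op 3 (rotate(-3)): offset=3, physical=[A,g,F,D,E,C], logical=[D,E,C,A,g,F]
After op 4 (replace(0, 'm')): offset=3, physical=[A,g,F,m,E,C], logical=[m,E,C,A,g,F]
After op 5 (swap(3, 0)): offset=3, physical=[m,g,F,A,E,C], logical=[A,E,C,m,g,F]
After op 6 (rotate(+3)): offset=0, physical=[m,g,F,A,E,C], logical=[m,g,F,A,E,C]
After op 7 (replace(4, 'f')): offset=0, physical=[m,g,F,A,f,C], logical=[m,g,F,A,f,C]
After op 8 (rotate(+2)): offset=2, physical=[m,g,F,A,f,C], logical=[F,A,f,C,m,g]
After op 9 (swap(1, 2)): offset=2, physical=[m,g,F,f,A,C], logical=[F,f,A,C,m,g]
After op 10 (replace(1, 'm')): offset=2, physical=[m,g,F,m,A,C], logical=[F,m,A,C,m,g]
After op 11 (rotate(+2)): offset=4, physical=[m,g,F,m,A,C], logical=[A,C,m,g,F,m]
After op 12 (swap(0, 4)): offset=4, physical=[m,g,A,m,F,C], logical=[F,C,m,g,A,m]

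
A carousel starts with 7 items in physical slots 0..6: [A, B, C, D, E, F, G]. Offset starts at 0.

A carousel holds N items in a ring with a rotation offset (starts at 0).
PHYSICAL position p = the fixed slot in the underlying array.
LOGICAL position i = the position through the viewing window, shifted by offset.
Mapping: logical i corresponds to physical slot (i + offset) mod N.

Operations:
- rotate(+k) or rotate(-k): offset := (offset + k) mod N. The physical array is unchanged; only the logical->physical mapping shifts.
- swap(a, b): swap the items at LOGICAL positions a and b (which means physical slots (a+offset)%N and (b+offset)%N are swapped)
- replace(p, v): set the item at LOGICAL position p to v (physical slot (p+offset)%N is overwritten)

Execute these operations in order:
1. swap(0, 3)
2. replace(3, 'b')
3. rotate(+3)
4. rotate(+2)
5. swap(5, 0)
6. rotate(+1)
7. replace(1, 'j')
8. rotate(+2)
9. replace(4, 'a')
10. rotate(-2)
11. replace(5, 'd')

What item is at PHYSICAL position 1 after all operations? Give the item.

After op 1 (swap(0, 3)): offset=0, physical=[D,B,C,A,E,F,G], logical=[D,B,C,A,E,F,G]
After op 2 (replace(3, 'b')): offset=0, physical=[D,B,C,b,E,F,G], logical=[D,B,C,b,E,F,G]
After op 3 (rotate(+3)): offset=3, physical=[D,B,C,b,E,F,G], logical=[b,E,F,G,D,B,C]
After op 4 (rotate(+2)): offset=5, physical=[D,B,C,b,E,F,G], logical=[F,G,D,B,C,b,E]
After op 5 (swap(5, 0)): offset=5, physical=[D,B,C,F,E,b,G], logical=[b,G,D,B,C,F,E]
After op 6 (rotate(+1)): offset=6, physical=[D,B,C,F,E,b,G], logical=[G,D,B,C,F,E,b]
After op 7 (replace(1, 'j')): offset=6, physical=[j,B,C,F,E,b,G], logical=[G,j,B,C,F,E,b]
After op 8 (rotate(+2)): offset=1, physical=[j,B,C,F,E,b,G], logical=[B,C,F,E,b,G,j]
After op 9 (replace(4, 'a')): offset=1, physical=[j,B,C,F,E,a,G], logical=[B,C,F,E,a,G,j]
After op 10 (rotate(-2)): offset=6, physical=[j,B,C,F,E,a,G], logical=[G,j,B,C,F,E,a]
After op 11 (replace(5, 'd')): offset=6, physical=[j,B,C,F,d,a,G], logical=[G,j,B,C,F,d,a]

Answer: B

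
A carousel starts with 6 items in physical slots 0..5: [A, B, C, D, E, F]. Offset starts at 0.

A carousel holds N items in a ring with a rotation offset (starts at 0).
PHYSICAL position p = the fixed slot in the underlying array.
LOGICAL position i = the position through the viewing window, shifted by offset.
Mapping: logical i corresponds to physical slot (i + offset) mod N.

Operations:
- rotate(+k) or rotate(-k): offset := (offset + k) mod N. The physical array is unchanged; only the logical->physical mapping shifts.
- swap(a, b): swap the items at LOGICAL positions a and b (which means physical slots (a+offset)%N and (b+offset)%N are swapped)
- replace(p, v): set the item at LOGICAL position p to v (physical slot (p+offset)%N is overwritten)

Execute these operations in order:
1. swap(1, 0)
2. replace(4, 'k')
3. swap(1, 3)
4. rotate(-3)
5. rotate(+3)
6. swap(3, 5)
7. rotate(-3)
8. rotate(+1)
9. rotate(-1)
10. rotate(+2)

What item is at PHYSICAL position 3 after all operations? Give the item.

Answer: F

Derivation:
After op 1 (swap(1, 0)): offset=0, physical=[B,A,C,D,E,F], logical=[B,A,C,D,E,F]
After op 2 (replace(4, 'k')): offset=0, physical=[B,A,C,D,k,F], logical=[B,A,C,D,k,F]
After op 3 (swap(1, 3)): offset=0, physical=[B,D,C,A,k,F], logical=[B,D,C,A,k,F]
After op 4 (rotate(-3)): offset=3, physical=[B,D,C,A,k,F], logical=[A,k,F,B,D,C]
After op 5 (rotate(+3)): offset=0, physical=[B,D,C,A,k,F], logical=[B,D,C,A,k,F]
After op 6 (swap(3, 5)): offset=0, physical=[B,D,C,F,k,A], logical=[B,D,C,F,k,A]
After op 7 (rotate(-3)): offset=3, physical=[B,D,C,F,k,A], logical=[F,k,A,B,D,C]
After op 8 (rotate(+1)): offset=4, physical=[B,D,C,F,k,A], logical=[k,A,B,D,C,F]
After op 9 (rotate(-1)): offset=3, physical=[B,D,C,F,k,A], logical=[F,k,A,B,D,C]
After op 10 (rotate(+2)): offset=5, physical=[B,D,C,F,k,A], logical=[A,B,D,C,F,k]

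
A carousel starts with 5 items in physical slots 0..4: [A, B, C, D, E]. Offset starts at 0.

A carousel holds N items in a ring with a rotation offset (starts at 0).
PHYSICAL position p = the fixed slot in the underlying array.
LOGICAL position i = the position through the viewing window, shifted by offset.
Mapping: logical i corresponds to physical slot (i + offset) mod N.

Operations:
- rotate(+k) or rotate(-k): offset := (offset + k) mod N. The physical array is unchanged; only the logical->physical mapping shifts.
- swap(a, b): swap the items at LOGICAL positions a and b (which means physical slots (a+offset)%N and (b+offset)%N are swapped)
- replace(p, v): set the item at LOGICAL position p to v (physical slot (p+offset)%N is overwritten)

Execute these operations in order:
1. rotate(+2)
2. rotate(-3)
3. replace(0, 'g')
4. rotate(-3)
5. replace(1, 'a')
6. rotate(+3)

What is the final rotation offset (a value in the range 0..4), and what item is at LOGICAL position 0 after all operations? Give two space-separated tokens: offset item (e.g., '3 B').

Answer: 4 g

Derivation:
After op 1 (rotate(+2)): offset=2, physical=[A,B,C,D,E], logical=[C,D,E,A,B]
After op 2 (rotate(-3)): offset=4, physical=[A,B,C,D,E], logical=[E,A,B,C,D]
After op 3 (replace(0, 'g')): offset=4, physical=[A,B,C,D,g], logical=[g,A,B,C,D]
After op 4 (rotate(-3)): offset=1, physical=[A,B,C,D,g], logical=[B,C,D,g,A]
After op 5 (replace(1, 'a')): offset=1, physical=[A,B,a,D,g], logical=[B,a,D,g,A]
After op 6 (rotate(+3)): offset=4, physical=[A,B,a,D,g], logical=[g,A,B,a,D]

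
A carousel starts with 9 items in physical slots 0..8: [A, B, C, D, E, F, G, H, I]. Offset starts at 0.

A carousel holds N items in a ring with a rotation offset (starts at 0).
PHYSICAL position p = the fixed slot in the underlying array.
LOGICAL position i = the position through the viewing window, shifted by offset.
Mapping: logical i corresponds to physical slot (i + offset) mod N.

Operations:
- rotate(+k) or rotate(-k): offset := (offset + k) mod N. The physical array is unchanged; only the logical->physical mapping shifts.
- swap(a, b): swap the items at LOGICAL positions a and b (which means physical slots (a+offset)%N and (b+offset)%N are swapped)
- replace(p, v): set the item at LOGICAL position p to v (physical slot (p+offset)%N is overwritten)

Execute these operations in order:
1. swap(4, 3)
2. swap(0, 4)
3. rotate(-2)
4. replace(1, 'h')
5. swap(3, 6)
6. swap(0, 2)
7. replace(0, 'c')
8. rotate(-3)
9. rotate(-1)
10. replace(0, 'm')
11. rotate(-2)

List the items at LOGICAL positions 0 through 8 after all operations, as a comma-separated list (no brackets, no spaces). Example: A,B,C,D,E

After op 1 (swap(4, 3)): offset=0, physical=[A,B,C,E,D,F,G,H,I], logical=[A,B,C,E,D,F,G,H,I]
After op 2 (swap(0, 4)): offset=0, physical=[D,B,C,E,A,F,G,H,I], logical=[D,B,C,E,A,F,G,H,I]
After op 3 (rotate(-2)): offset=7, physical=[D,B,C,E,A,F,G,H,I], logical=[H,I,D,B,C,E,A,F,G]
After op 4 (replace(1, 'h')): offset=7, physical=[D,B,C,E,A,F,G,H,h], logical=[H,h,D,B,C,E,A,F,G]
After op 5 (swap(3, 6)): offset=7, physical=[D,A,C,E,B,F,G,H,h], logical=[H,h,D,A,C,E,B,F,G]
After op 6 (swap(0, 2)): offset=7, physical=[H,A,C,E,B,F,G,D,h], logical=[D,h,H,A,C,E,B,F,G]
After op 7 (replace(0, 'c')): offset=7, physical=[H,A,C,E,B,F,G,c,h], logical=[c,h,H,A,C,E,B,F,G]
After op 8 (rotate(-3)): offset=4, physical=[H,A,C,E,B,F,G,c,h], logical=[B,F,G,c,h,H,A,C,E]
After op 9 (rotate(-1)): offset=3, physical=[H,A,C,E,B,F,G,c,h], logical=[E,B,F,G,c,h,H,A,C]
After op 10 (replace(0, 'm')): offset=3, physical=[H,A,C,m,B,F,G,c,h], logical=[m,B,F,G,c,h,H,A,C]
After op 11 (rotate(-2)): offset=1, physical=[H,A,C,m,B,F,G,c,h], logical=[A,C,m,B,F,G,c,h,H]

Answer: A,C,m,B,F,G,c,h,H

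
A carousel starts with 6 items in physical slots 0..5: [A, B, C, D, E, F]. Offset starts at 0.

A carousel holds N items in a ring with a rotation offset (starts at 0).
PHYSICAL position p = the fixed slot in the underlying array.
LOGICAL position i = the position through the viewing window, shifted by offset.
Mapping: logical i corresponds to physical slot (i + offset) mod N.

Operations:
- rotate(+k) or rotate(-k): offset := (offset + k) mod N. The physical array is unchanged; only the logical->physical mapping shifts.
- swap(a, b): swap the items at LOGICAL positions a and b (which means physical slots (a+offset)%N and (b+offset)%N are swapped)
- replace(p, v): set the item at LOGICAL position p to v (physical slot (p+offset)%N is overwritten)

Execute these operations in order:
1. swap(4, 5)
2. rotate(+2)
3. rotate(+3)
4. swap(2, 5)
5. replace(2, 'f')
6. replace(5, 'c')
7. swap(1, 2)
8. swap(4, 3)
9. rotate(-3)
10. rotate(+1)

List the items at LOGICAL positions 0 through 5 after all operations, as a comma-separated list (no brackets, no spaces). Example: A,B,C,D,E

After op 1 (swap(4, 5)): offset=0, physical=[A,B,C,D,F,E], logical=[A,B,C,D,F,E]
After op 2 (rotate(+2)): offset=2, physical=[A,B,C,D,F,E], logical=[C,D,F,E,A,B]
After op 3 (rotate(+3)): offset=5, physical=[A,B,C,D,F,E], logical=[E,A,B,C,D,F]
After op 4 (swap(2, 5)): offset=5, physical=[A,F,C,D,B,E], logical=[E,A,F,C,D,B]
After op 5 (replace(2, 'f')): offset=5, physical=[A,f,C,D,B,E], logical=[E,A,f,C,D,B]
After op 6 (replace(5, 'c')): offset=5, physical=[A,f,C,D,c,E], logical=[E,A,f,C,D,c]
After op 7 (swap(1, 2)): offset=5, physical=[f,A,C,D,c,E], logical=[E,f,A,C,D,c]
After op 8 (swap(4, 3)): offset=5, physical=[f,A,D,C,c,E], logical=[E,f,A,D,C,c]
After op 9 (rotate(-3)): offset=2, physical=[f,A,D,C,c,E], logical=[D,C,c,E,f,A]
After op 10 (rotate(+1)): offset=3, physical=[f,A,D,C,c,E], logical=[C,c,E,f,A,D]

Answer: C,c,E,f,A,D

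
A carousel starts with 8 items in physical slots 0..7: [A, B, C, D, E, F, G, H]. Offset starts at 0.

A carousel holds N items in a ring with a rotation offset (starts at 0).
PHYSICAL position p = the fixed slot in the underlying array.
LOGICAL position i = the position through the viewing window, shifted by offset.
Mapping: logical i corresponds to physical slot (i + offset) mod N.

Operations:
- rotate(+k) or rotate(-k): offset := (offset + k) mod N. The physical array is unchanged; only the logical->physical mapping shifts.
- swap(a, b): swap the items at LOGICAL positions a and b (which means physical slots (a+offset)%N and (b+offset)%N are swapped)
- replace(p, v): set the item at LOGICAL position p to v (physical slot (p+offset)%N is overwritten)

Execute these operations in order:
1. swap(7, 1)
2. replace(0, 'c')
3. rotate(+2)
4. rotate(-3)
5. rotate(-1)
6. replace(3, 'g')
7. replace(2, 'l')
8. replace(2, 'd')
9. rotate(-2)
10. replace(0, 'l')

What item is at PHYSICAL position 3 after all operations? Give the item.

Answer: D

Derivation:
After op 1 (swap(7, 1)): offset=0, physical=[A,H,C,D,E,F,G,B], logical=[A,H,C,D,E,F,G,B]
After op 2 (replace(0, 'c')): offset=0, physical=[c,H,C,D,E,F,G,B], logical=[c,H,C,D,E,F,G,B]
After op 3 (rotate(+2)): offset=2, physical=[c,H,C,D,E,F,G,B], logical=[C,D,E,F,G,B,c,H]
After op 4 (rotate(-3)): offset=7, physical=[c,H,C,D,E,F,G,B], logical=[B,c,H,C,D,E,F,G]
After op 5 (rotate(-1)): offset=6, physical=[c,H,C,D,E,F,G,B], logical=[G,B,c,H,C,D,E,F]
After op 6 (replace(3, 'g')): offset=6, physical=[c,g,C,D,E,F,G,B], logical=[G,B,c,g,C,D,E,F]
After op 7 (replace(2, 'l')): offset=6, physical=[l,g,C,D,E,F,G,B], logical=[G,B,l,g,C,D,E,F]
After op 8 (replace(2, 'd')): offset=6, physical=[d,g,C,D,E,F,G,B], logical=[G,B,d,g,C,D,E,F]
After op 9 (rotate(-2)): offset=4, physical=[d,g,C,D,E,F,G,B], logical=[E,F,G,B,d,g,C,D]
After op 10 (replace(0, 'l')): offset=4, physical=[d,g,C,D,l,F,G,B], logical=[l,F,G,B,d,g,C,D]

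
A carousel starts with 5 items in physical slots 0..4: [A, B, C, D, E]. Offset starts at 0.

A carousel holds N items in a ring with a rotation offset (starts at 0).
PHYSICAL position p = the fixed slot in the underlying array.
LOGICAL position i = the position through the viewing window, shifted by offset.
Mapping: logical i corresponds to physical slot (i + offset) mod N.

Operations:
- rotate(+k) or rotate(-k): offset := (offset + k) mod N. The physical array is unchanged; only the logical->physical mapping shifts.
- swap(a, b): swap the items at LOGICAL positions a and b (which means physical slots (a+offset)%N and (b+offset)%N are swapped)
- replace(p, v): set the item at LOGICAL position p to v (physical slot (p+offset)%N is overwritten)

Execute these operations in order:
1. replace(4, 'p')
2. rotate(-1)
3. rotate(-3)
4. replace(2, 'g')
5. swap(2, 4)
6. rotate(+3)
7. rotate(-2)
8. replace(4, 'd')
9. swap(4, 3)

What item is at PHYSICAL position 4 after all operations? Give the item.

Answer: p

Derivation:
After op 1 (replace(4, 'p')): offset=0, physical=[A,B,C,D,p], logical=[A,B,C,D,p]
After op 2 (rotate(-1)): offset=4, physical=[A,B,C,D,p], logical=[p,A,B,C,D]
After op 3 (rotate(-3)): offset=1, physical=[A,B,C,D,p], logical=[B,C,D,p,A]
After op 4 (replace(2, 'g')): offset=1, physical=[A,B,C,g,p], logical=[B,C,g,p,A]
After op 5 (swap(2, 4)): offset=1, physical=[g,B,C,A,p], logical=[B,C,A,p,g]
After op 6 (rotate(+3)): offset=4, physical=[g,B,C,A,p], logical=[p,g,B,C,A]
After op 7 (rotate(-2)): offset=2, physical=[g,B,C,A,p], logical=[C,A,p,g,B]
After op 8 (replace(4, 'd')): offset=2, physical=[g,d,C,A,p], logical=[C,A,p,g,d]
After op 9 (swap(4, 3)): offset=2, physical=[d,g,C,A,p], logical=[C,A,p,d,g]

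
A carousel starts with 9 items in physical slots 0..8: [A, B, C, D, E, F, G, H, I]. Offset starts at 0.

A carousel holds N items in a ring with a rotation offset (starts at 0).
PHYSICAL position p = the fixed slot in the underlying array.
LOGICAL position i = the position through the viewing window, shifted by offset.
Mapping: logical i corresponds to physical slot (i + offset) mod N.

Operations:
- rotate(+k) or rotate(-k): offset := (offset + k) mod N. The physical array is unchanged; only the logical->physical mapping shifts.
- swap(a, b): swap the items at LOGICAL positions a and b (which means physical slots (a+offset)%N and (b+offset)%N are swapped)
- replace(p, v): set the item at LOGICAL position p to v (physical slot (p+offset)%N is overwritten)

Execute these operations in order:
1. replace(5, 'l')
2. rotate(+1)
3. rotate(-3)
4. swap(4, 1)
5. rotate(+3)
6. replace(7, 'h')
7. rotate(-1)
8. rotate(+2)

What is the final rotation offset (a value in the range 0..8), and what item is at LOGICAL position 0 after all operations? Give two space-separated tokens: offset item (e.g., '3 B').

Answer: 2 I

Derivation:
After op 1 (replace(5, 'l')): offset=0, physical=[A,B,C,D,E,l,G,H,I], logical=[A,B,C,D,E,l,G,H,I]
After op 2 (rotate(+1)): offset=1, physical=[A,B,C,D,E,l,G,H,I], logical=[B,C,D,E,l,G,H,I,A]
After op 3 (rotate(-3)): offset=7, physical=[A,B,C,D,E,l,G,H,I], logical=[H,I,A,B,C,D,E,l,G]
After op 4 (swap(4, 1)): offset=7, physical=[A,B,I,D,E,l,G,H,C], logical=[H,C,A,B,I,D,E,l,G]
After op 5 (rotate(+3)): offset=1, physical=[A,B,I,D,E,l,G,H,C], logical=[B,I,D,E,l,G,H,C,A]
After op 6 (replace(7, 'h')): offset=1, physical=[A,B,I,D,E,l,G,H,h], logical=[B,I,D,E,l,G,H,h,A]
After op 7 (rotate(-1)): offset=0, physical=[A,B,I,D,E,l,G,H,h], logical=[A,B,I,D,E,l,G,H,h]
After op 8 (rotate(+2)): offset=2, physical=[A,B,I,D,E,l,G,H,h], logical=[I,D,E,l,G,H,h,A,B]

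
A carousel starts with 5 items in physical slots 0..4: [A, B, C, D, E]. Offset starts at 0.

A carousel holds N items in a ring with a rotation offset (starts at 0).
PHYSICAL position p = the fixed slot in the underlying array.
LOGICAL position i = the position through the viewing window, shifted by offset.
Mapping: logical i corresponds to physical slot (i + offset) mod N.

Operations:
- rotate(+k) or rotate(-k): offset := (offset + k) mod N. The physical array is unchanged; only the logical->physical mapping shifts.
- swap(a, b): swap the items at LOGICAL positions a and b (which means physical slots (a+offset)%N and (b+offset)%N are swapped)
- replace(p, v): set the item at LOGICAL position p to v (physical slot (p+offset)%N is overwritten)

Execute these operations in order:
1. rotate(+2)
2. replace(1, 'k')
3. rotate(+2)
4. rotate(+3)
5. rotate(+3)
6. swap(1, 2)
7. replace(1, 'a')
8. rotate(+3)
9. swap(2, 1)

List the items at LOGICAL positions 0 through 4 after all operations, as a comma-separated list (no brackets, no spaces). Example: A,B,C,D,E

Answer: k,A,E,a,B

Derivation:
After op 1 (rotate(+2)): offset=2, physical=[A,B,C,D,E], logical=[C,D,E,A,B]
After op 2 (replace(1, 'k')): offset=2, physical=[A,B,C,k,E], logical=[C,k,E,A,B]
After op 3 (rotate(+2)): offset=4, physical=[A,B,C,k,E], logical=[E,A,B,C,k]
After op 4 (rotate(+3)): offset=2, physical=[A,B,C,k,E], logical=[C,k,E,A,B]
After op 5 (rotate(+3)): offset=0, physical=[A,B,C,k,E], logical=[A,B,C,k,E]
After op 6 (swap(1, 2)): offset=0, physical=[A,C,B,k,E], logical=[A,C,B,k,E]
After op 7 (replace(1, 'a')): offset=0, physical=[A,a,B,k,E], logical=[A,a,B,k,E]
After op 8 (rotate(+3)): offset=3, physical=[A,a,B,k,E], logical=[k,E,A,a,B]
After op 9 (swap(2, 1)): offset=3, physical=[E,a,B,k,A], logical=[k,A,E,a,B]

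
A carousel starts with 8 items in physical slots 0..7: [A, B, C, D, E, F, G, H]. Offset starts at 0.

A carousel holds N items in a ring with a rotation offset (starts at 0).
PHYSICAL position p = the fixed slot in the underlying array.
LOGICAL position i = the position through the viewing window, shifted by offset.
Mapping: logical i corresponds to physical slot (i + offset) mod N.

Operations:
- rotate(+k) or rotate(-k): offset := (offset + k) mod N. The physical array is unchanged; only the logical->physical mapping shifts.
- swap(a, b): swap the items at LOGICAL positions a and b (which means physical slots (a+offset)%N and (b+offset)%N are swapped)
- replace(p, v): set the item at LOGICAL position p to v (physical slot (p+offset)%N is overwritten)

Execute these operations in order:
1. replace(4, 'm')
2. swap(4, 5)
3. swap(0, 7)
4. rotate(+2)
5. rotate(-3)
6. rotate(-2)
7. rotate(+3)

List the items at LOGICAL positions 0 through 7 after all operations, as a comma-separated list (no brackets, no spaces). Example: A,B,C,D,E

After op 1 (replace(4, 'm')): offset=0, physical=[A,B,C,D,m,F,G,H], logical=[A,B,C,D,m,F,G,H]
After op 2 (swap(4, 5)): offset=0, physical=[A,B,C,D,F,m,G,H], logical=[A,B,C,D,F,m,G,H]
After op 3 (swap(0, 7)): offset=0, physical=[H,B,C,D,F,m,G,A], logical=[H,B,C,D,F,m,G,A]
After op 4 (rotate(+2)): offset=2, physical=[H,B,C,D,F,m,G,A], logical=[C,D,F,m,G,A,H,B]
After op 5 (rotate(-3)): offset=7, physical=[H,B,C,D,F,m,G,A], logical=[A,H,B,C,D,F,m,G]
After op 6 (rotate(-2)): offset=5, physical=[H,B,C,D,F,m,G,A], logical=[m,G,A,H,B,C,D,F]
After op 7 (rotate(+3)): offset=0, physical=[H,B,C,D,F,m,G,A], logical=[H,B,C,D,F,m,G,A]

Answer: H,B,C,D,F,m,G,A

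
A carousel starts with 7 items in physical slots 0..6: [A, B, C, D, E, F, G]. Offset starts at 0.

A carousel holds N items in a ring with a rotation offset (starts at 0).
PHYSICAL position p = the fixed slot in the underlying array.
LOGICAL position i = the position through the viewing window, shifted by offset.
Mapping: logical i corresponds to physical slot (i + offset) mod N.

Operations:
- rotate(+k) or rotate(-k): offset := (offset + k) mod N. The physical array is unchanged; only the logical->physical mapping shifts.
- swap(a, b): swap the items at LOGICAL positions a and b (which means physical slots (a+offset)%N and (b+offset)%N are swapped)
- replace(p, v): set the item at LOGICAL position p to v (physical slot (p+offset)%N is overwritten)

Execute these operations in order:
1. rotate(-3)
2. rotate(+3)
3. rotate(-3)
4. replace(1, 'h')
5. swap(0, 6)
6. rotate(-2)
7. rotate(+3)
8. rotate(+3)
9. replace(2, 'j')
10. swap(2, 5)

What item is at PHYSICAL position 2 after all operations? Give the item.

After op 1 (rotate(-3)): offset=4, physical=[A,B,C,D,E,F,G], logical=[E,F,G,A,B,C,D]
After op 2 (rotate(+3)): offset=0, physical=[A,B,C,D,E,F,G], logical=[A,B,C,D,E,F,G]
After op 3 (rotate(-3)): offset=4, physical=[A,B,C,D,E,F,G], logical=[E,F,G,A,B,C,D]
After op 4 (replace(1, 'h')): offset=4, physical=[A,B,C,D,E,h,G], logical=[E,h,G,A,B,C,D]
After op 5 (swap(0, 6)): offset=4, physical=[A,B,C,E,D,h,G], logical=[D,h,G,A,B,C,E]
After op 6 (rotate(-2)): offset=2, physical=[A,B,C,E,D,h,G], logical=[C,E,D,h,G,A,B]
After op 7 (rotate(+3)): offset=5, physical=[A,B,C,E,D,h,G], logical=[h,G,A,B,C,E,D]
After op 8 (rotate(+3)): offset=1, physical=[A,B,C,E,D,h,G], logical=[B,C,E,D,h,G,A]
After op 9 (replace(2, 'j')): offset=1, physical=[A,B,C,j,D,h,G], logical=[B,C,j,D,h,G,A]
After op 10 (swap(2, 5)): offset=1, physical=[A,B,C,G,D,h,j], logical=[B,C,G,D,h,j,A]

Answer: C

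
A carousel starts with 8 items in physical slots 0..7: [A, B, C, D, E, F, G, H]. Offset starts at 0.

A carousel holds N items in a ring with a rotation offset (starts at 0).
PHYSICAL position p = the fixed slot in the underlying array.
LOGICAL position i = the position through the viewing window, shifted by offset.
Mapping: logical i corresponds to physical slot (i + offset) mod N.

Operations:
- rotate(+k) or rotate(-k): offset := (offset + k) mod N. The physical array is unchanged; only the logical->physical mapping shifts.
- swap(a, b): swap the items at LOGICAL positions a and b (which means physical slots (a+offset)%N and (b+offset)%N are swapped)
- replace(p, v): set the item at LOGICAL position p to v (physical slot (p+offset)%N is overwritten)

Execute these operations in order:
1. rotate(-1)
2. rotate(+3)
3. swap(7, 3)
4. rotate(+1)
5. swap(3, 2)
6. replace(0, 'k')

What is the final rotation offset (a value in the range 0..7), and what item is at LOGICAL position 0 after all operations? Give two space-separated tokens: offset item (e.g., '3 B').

After op 1 (rotate(-1)): offset=7, physical=[A,B,C,D,E,F,G,H], logical=[H,A,B,C,D,E,F,G]
After op 2 (rotate(+3)): offset=2, physical=[A,B,C,D,E,F,G,H], logical=[C,D,E,F,G,H,A,B]
After op 3 (swap(7, 3)): offset=2, physical=[A,F,C,D,E,B,G,H], logical=[C,D,E,B,G,H,A,F]
After op 4 (rotate(+1)): offset=3, physical=[A,F,C,D,E,B,G,H], logical=[D,E,B,G,H,A,F,C]
After op 5 (swap(3, 2)): offset=3, physical=[A,F,C,D,E,G,B,H], logical=[D,E,G,B,H,A,F,C]
After op 6 (replace(0, 'k')): offset=3, physical=[A,F,C,k,E,G,B,H], logical=[k,E,G,B,H,A,F,C]

Answer: 3 k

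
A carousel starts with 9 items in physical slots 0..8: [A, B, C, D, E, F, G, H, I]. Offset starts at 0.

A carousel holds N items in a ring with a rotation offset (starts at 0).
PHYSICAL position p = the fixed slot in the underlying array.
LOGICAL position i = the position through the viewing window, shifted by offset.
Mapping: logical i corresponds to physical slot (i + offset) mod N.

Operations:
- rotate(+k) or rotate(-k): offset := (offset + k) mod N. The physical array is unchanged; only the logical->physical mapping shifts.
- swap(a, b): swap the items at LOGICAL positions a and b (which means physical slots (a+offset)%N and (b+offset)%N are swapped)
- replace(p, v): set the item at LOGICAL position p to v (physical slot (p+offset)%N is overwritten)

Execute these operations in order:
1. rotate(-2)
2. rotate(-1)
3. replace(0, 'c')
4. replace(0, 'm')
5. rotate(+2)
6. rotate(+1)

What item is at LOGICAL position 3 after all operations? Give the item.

Answer: D

Derivation:
After op 1 (rotate(-2)): offset=7, physical=[A,B,C,D,E,F,G,H,I], logical=[H,I,A,B,C,D,E,F,G]
After op 2 (rotate(-1)): offset=6, physical=[A,B,C,D,E,F,G,H,I], logical=[G,H,I,A,B,C,D,E,F]
After op 3 (replace(0, 'c')): offset=6, physical=[A,B,C,D,E,F,c,H,I], logical=[c,H,I,A,B,C,D,E,F]
After op 4 (replace(0, 'm')): offset=6, physical=[A,B,C,D,E,F,m,H,I], logical=[m,H,I,A,B,C,D,E,F]
After op 5 (rotate(+2)): offset=8, physical=[A,B,C,D,E,F,m,H,I], logical=[I,A,B,C,D,E,F,m,H]
After op 6 (rotate(+1)): offset=0, physical=[A,B,C,D,E,F,m,H,I], logical=[A,B,C,D,E,F,m,H,I]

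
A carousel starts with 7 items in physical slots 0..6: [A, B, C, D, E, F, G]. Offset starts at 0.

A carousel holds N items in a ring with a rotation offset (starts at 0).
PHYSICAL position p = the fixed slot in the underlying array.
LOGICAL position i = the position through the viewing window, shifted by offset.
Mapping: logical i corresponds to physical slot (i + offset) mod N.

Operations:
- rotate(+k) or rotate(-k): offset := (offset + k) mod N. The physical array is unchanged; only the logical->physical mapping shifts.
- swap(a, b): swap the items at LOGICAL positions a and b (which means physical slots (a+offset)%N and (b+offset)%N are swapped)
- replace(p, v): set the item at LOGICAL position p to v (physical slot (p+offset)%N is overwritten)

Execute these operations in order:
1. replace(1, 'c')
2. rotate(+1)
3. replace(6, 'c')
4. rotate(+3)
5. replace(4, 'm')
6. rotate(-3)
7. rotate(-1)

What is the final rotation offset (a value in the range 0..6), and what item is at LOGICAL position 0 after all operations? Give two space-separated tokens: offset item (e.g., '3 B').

After op 1 (replace(1, 'c')): offset=0, physical=[A,c,C,D,E,F,G], logical=[A,c,C,D,E,F,G]
After op 2 (rotate(+1)): offset=1, physical=[A,c,C,D,E,F,G], logical=[c,C,D,E,F,G,A]
After op 3 (replace(6, 'c')): offset=1, physical=[c,c,C,D,E,F,G], logical=[c,C,D,E,F,G,c]
After op 4 (rotate(+3)): offset=4, physical=[c,c,C,D,E,F,G], logical=[E,F,G,c,c,C,D]
After op 5 (replace(4, 'm')): offset=4, physical=[c,m,C,D,E,F,G], logical=[E,F,G,c,m,C,D]
After op 6 (rotate(-3)): offset=1, physical=[c,m,C,D,E,F,G], logical=[m,C,D,E,F,G,c]
After op 7 (rotate(-1)): offset=0, physical=[c,m,C,D,E,F,G], logical=[c,m,C,D,E,F,G]

Answer: 0 c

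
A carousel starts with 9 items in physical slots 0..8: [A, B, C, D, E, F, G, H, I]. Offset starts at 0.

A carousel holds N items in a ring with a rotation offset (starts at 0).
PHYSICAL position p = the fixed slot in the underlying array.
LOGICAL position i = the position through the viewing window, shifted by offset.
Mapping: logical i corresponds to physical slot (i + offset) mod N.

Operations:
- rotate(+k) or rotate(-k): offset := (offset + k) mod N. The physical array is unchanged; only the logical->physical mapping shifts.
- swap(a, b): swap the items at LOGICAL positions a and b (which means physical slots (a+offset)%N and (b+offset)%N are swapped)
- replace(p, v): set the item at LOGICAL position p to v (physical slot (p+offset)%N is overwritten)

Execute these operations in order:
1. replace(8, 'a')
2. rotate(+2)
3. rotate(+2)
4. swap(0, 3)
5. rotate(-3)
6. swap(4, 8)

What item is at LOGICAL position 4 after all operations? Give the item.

After op 1 (replace(8, 'a')): offset=0, physical=[A,B,C,D,E,F,G,H,a], logical=[A,B,C,D,E,F,G,H,a]
After op 2 (rotate(+2)): offset=2, physical=[A,B,C,D,E,F,G,H,a], logical=[C,D,E,F,G,H,a,A,B]
After op 3 (rotate(+2)): offset=4, physical=[A,B,C,D,E,F,G,H,a], logical=[E,F,G,H,a,A,B,C,D]
After op 4 (swap(0, 3)): offset=4, physical=[A,B,C,D,H,F,G,E,a], logical=[H,F,G,E,a,A,B,C,D]
After op 5 (rotate(-3)): offset=1, physical=[A,B,C,D,H,F,G,E,a], logical=[B,C,D,H,F,G,E,a,A]
After op 6 (swap(4, 8)): offset=1, physical=[F,B,C,D,H,A,G,E,a], logical=[B,C,D,H,A,G,E,a,F]

Answer: A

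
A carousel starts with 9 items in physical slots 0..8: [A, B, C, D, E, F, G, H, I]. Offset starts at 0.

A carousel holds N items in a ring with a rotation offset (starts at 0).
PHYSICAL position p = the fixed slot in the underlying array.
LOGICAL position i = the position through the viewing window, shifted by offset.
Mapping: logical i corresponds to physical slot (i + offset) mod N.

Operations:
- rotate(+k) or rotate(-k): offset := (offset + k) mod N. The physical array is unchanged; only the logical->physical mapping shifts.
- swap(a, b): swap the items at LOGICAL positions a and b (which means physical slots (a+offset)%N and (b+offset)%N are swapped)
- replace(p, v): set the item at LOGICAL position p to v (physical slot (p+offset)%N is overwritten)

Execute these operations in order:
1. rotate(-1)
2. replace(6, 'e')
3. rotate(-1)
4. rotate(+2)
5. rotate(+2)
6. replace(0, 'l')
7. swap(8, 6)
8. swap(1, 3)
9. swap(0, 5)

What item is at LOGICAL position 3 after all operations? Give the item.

Answer: D

Derivation:
After op 1 (rotate(-1)): offset=8, physical=[A,B,C,D,E,F,G,H,I], logical=[I,A,B,C,D,E,F,G,H]
After op 2 (replace(6, 'e')): offset=8, physical=[A,B,C,D,E,e,G,H,I], logical=[I,A,B,C,D,E,e,G,H]
After op 3 (rotate(-1)): offset=7, physical=[A,B,C,D,E,e,G,H,I], logical=[H,I,A,B,C,D,E,e,G]
After op 4 (rotate(+2)): offset=0, physical=[A,B,C,D,E,e,G,H,I], logical=[A,B,C,D,E,e,G,H,I]
After op 5 (rotate(+2)): offset=2, physical=[A,B,C,D,E,e,G,H,I], logical=[C,D,E,e,G,H,I,A,B]
After op 6 (replace(0, 'l')): offset=2, physical=[A,B,l,D,E,e,G,H,I], logical=[l,D,E,e,G,H,I,A,B]
After op 7 (swap(8, 6)): offset=2, physical=[A,I,l,D,E,e,G,H,B], logical=[l,D,E,e,G,H,B,A,I]
After op 8 (swap(1, 3)): offset=2, physical=[A,I,l,e,E,D,G,H,B], logical=[l,e,E,D,G,H,B,A,I]
After op 9 (swap(0, 5)): offset=2, physical=[A,I,H,e,E,D,G,l,B], logical=[H,e,E,D,G,l,B,A,I]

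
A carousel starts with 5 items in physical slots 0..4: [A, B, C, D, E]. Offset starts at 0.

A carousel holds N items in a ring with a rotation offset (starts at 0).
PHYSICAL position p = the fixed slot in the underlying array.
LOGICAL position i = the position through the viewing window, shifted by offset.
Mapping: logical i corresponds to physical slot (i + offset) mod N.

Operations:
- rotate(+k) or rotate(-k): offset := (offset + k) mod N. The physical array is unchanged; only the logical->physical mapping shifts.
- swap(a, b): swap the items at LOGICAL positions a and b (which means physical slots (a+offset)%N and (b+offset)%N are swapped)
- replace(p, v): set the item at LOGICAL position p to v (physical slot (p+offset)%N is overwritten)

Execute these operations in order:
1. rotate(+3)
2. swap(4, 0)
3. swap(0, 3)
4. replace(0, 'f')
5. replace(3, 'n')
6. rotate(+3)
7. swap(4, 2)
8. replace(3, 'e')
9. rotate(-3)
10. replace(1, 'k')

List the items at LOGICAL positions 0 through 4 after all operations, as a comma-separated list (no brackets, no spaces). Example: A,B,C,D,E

Answer: A,k,f,n,D

Derivation:
After op 1 (rotate(+3)): offset=3, physical=[A,B,C,D,E], logical=[D,E,A,B,C]
After op 2 (swap(4, 0)): offset=3, physical=[A,B,D,C,E], logical=[C,E,A,B,D]
After op 3 (swap(0, 3)): offset=3, physical=[A,C,D,B,E], logical=[B,E,A,C,D]
After op 4 (replace(0, 'f')): offset=3, physical=[A,C,D,f,E], logical=[f,E,A,C,D]
After op 5 (replace(3, 'n')): offset=3, physical=[A,n,D,f,E], logical=[f,E,A,n,D]
After op 6 (rotate(+3)): offset=1, physical=[A,n,D,f,E], logical=[n,D,f,E,A]
After op 7 (swap(4, 2)): offset=1, physical=[f,n,D,A,E], logical=[n,D,A,E,f]
After op 8 (replace(3, 'e')): offset=1, physical=[f,n,D,A,e], logical=[n,D,A,e,f]
After op 9 (rotate(-3)): offset=3, physical=[f,n,D,A,e], logical=[A,e,f,n,D]
After op 10 (replace(1, 'k')): offset=3, physical=[f,n,D,A,k], logical=[A,k,f,n,D]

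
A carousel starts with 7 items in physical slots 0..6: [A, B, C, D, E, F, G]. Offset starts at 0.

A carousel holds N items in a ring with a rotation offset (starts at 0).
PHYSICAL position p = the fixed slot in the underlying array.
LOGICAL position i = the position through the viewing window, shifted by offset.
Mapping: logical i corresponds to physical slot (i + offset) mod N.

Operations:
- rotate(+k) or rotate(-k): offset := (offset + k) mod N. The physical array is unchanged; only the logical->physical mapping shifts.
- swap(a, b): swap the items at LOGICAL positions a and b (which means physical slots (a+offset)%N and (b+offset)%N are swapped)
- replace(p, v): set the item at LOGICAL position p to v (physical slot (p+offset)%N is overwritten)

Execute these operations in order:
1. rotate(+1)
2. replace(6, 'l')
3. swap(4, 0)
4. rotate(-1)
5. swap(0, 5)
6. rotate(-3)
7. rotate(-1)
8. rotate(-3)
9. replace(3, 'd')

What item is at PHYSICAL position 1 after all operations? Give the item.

Answer: F

Derivation:
After op 1 (rotate(+1)): offset=1, physical=[A,B,C,D,E,F,G], logical=[B,C,D,E,F,G,A]
After op 2 (replace(6, 'l')): offset=1, physical=[l,B,C,D,E,F,G], logical=[B,C,D,E,F,G,l]
After op 3 (swap(4, 0)): offset=1, physical=[l,F,C,D,E,B,G], logical=[F,C,D,E,B,G,l]
After op 4 (rotate(-1)): offset=0, physical=[l,F,C,D,E,B,G], logical=[l,F,C,D,E,B,G]
After op 5 (swap(0, 5)): offset=0, physical=[B,F,C,D,E,l,G], logical=[B,F,C,D,E,l,G]
After op 6 (rotate(-3)): offset=4, physical=[B,F,C,D,E,l,G], logical=[E,l,G,B,F,C,D]
After op 7 (rotate(-1)): offset=3, physical=[B,F,C,D,E,l,G], logical=[D,E,l,G,B,F,C]
After op 8 (rotate(-3)): offset=0, physical=[B,F,C,D,E,l,G], logical=[B,F,C,D,E,l,G]
After op 9 (replace(3, 'd')): offset=0, physical=[B,F,C,d,E,l,G], logical=[B,F,C,d,E,l,G]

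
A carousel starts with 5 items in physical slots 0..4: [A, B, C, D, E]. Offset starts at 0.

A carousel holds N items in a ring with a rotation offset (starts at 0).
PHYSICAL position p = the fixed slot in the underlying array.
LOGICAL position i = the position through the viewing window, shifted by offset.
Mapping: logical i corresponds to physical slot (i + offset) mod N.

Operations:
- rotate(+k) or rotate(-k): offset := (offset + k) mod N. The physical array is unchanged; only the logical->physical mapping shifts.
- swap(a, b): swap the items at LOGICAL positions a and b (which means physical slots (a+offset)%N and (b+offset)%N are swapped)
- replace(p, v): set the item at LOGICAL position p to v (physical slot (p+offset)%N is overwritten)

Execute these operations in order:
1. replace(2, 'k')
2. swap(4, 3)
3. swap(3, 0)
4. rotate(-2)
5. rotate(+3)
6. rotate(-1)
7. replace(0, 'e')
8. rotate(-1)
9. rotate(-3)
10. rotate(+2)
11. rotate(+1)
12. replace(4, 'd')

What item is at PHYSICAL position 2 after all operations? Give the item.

After op 1 (replace(2, 'k')): offset=0, physical=[A,B,k,D,E], logical=[A,B,k,D,E]
After op 2 (swap(4, 3)): offset=0, physical=[A,B,k,E,D], logical=[A,B,k,E,D]
After op 3 (swap(3, 0)): offset=0, physical=[E,B,k,A,D], logical=[E,B,k,A,D]
After op 4 (rotate(-2)): offset=3, physical=[E,B,k,A,D], logical=[A,D,E,B,k]
After op 5 (rotate(+3)): offset=1, physical=[E,B,k,A,D], logical=[B,k,A,D,E]
After op 6 (rotate(-1)): offset=0, physical=[E,B,k,A,D], logical=[E,B,k,A,D]
After op 7 (replace(0, 'e')): offset=0, physical=[e,B,k,A,D], logical=[e,B,k,A,D]
After op 8 (rotate(-1)): offset=4, physical=[e,B,k,A,D], logical=[D,e,B,k,A]
After op 9 (rotate(-3)): offset=1, physical=[e,B,k,A,D], logical=[B,k,A,D,e]
After op 10 (rotate(+2)): offset=3, physical=[e,B,k,A,D], logical=[A,D,e,B,k]
After op 11 (rotate(+1)): offset=4, physical=[e,B,k,A,D], logical=[D,e,B,k,A]
After op 12 (replace(4, 'd')): offset=4, physical=[e,B,k,d,D], logical=[D,e,B,k,d]

Answer: k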